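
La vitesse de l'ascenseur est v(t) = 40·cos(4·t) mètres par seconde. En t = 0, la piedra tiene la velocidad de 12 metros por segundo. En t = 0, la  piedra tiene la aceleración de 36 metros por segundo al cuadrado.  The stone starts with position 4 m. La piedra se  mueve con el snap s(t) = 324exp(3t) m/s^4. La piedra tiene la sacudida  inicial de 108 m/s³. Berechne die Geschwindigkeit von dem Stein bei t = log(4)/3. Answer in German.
Ausgehend von dem Snap s(t) = 324·exp(3·t), nehmen wir 3 Integrale. Die Stammfunktion von dem Snap ist der Ruck. Mit j(0) = 108 erhalten wir j(t) = 108·exp(3·t). Durch Integration von dem Ruck und Verwendung der Anfangsbedingung a(0) = 36, erhalten wir a(t) = 36·exp(3·t). Die Stammfunktion von der Beschleunigung, mit v(0) = 12, ergibt die Geschwindigkeit: v(t) = 12·exp(3·t). Aus der Gleichung für die Geschwindigkeit v(t) = 12·exp(3·t), setzen wir t = log(4)/3 ein und erhalten v = 48.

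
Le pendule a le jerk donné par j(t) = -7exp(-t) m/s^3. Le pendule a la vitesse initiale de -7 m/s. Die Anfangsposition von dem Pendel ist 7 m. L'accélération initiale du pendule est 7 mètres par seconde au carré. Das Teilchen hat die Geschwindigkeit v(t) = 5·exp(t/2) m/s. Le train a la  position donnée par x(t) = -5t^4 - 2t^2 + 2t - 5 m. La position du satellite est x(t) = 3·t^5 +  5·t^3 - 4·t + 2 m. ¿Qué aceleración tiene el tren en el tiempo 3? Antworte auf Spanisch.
Debemos derivar nuestra ecuación de la posición x(t) = -5·t^4 - 2·t^2 + 2·t - 5 2 veces. Tomando d/dt de x(t), encontramos v(t) = -20·t^3 - 4·t + 2. Derivando la velocidad, obtenemos la aceleración: a(t) = -60·t^2 - 4. De la ecuación de la aceleración a(t) = -60·t^2 - 4, sustituimos t = 3 para obtener a = -544.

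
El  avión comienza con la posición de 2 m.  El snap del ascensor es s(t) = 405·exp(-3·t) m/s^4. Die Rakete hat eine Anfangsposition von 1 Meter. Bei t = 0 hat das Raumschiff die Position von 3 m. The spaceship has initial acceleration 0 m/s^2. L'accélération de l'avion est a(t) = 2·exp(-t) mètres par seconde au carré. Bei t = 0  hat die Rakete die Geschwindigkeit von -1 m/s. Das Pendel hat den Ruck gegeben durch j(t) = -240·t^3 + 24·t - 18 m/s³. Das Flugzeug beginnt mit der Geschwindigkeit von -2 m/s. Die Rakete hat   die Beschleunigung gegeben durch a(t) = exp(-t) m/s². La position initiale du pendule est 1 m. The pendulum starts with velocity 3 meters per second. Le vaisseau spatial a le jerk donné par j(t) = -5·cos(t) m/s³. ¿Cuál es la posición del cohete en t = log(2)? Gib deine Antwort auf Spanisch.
Debemos encontrar la antiderivada de nuestra ecuación de la aceleración a(t) = exp(-t) 2 veces. La integral de la aceleración, con v(0) = -1, da la velocidad: v(t) = -exp(-t). La integral de la velocidad, con x(0) = 1, da la posición: x(t) = exp(-t). De la ecuación de la posición x(t) = exp(-t), sustituimos t = log(2) para obtener x = 1/2.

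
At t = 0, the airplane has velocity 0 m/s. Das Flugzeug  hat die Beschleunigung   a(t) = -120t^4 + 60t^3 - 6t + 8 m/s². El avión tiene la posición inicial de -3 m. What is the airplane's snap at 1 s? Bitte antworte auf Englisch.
We must differentiate our acceleration equation a(t) = -120·t^4 + 60·t^3 - 6·t + 8 2 times. Differentiating acceleration, we get jerk: j(t) = -480·t^3 + 180·t^2 - 6. Taking d/dt of j(t), we find s(t) = -1440·t^2 + 360·t. We have snap s(t) = -1440·t^2 + 360·t. Substituting t = 1: s(1) = -1080.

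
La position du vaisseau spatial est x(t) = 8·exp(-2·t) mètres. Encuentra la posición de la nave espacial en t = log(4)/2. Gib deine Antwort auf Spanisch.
Usando x(t) = 8·exp(-2·t) y sustituyendo t = log(4)/2, encontramos x = 2.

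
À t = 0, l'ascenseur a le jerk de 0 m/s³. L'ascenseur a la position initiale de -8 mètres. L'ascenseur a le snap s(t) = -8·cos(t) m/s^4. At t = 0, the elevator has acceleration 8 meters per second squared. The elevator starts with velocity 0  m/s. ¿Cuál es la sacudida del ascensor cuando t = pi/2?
Debemos encontrar la integral de nuestra ecuación del snap s(t) = -8·cos(t) 1 vez. Tomando ∫s(t)dt y aplicando j(0) = 0, encontramos j(t) = -8·sin(t). De la ecuación de la sacudida j(t) = -8·sin(t), sustituimos t = pi/2 para obtener j = -8.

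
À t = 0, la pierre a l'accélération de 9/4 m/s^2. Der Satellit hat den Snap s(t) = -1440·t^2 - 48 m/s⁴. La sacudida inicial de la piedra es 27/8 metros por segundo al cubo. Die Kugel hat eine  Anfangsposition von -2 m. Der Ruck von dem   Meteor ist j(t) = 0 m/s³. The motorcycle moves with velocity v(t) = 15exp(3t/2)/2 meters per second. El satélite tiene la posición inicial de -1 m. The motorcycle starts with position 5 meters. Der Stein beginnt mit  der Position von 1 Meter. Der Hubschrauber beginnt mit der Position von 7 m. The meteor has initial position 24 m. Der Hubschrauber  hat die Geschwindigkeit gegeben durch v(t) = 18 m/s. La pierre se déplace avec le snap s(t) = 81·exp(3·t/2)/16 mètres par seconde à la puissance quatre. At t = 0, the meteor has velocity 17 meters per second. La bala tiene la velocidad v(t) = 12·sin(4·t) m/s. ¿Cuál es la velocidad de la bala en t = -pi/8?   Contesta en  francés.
En utilisant v(t) = 12·sin(4·t) et en substituant t = -pi/8, nous trouvons v = -12.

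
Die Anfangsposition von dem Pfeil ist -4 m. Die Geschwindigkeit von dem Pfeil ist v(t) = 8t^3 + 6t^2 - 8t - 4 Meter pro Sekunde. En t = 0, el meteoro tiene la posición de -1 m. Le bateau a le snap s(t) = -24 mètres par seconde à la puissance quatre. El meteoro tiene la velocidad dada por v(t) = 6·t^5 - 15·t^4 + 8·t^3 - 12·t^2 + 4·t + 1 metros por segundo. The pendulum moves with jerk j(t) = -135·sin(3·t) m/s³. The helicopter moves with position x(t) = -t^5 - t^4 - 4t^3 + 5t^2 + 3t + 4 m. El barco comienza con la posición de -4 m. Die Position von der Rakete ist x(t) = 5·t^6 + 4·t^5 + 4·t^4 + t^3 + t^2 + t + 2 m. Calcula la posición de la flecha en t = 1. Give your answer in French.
En partant de la vitesse v(t) = 8·t^3 + 6·t^2 - 8·t - 4, nous prenons 1 primitive. La primitive de la vitesse est la position. En utilisant x(0) = -4, nous obtenons x(t) = 2·t^4 + 2·t^3 - 4·t^2 - 4·t - 4. En utilisant x(t) = 2·t^4 + 2·t^3 - 4·t^2 - 4·t - 4 et en substituant t = 1, nous trouvons x = -8.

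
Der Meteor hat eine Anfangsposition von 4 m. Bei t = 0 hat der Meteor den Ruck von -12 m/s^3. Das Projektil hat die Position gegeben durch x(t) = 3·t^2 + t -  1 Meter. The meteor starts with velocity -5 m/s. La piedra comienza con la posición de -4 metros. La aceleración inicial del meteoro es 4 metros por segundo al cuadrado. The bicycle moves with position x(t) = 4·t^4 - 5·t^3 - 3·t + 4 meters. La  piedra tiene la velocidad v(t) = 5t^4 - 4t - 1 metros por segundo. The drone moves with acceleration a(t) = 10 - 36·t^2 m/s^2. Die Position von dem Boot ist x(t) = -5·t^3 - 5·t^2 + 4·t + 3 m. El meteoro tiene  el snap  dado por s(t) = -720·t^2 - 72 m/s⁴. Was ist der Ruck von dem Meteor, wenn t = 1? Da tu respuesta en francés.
Nous devons trouver la primitive de notre équation du snap s(t) = -720·t^2 - 72 1 fois. En intégrant le snap et en utilisant la condition initiale j(0) = -12, nous obtenons j(t) = -240·t^3 - 72·t - 12. De l'équation du jerk j(t) = -240·t^3 - 72·t - 12, nous substituons t = 1 pour obtenir j = -324.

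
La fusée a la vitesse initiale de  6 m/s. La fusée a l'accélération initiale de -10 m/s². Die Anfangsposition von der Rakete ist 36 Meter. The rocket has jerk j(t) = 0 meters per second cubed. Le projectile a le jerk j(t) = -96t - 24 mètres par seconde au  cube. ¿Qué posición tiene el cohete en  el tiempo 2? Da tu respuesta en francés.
En partant du jerk j(t) = 0, nous prenons 3 primitives. L'intégrale du jerk est l'accélération. En utilisant a(0) = -10, nous obtenons a(t) = -10. En prenant ∫a(t)dt et en appliquant v(0) = 6, nous trouvons v(t) = 6 - 10·t. L'intégrale de la vitesse, avec x(0) = 36, donne la position: x(t) = -5·t^2 + 6·t + 36. En utilisant x(t) = -5·t^2 + 6·t + 36 et en substituant t = 2, nous trouvons x = 28.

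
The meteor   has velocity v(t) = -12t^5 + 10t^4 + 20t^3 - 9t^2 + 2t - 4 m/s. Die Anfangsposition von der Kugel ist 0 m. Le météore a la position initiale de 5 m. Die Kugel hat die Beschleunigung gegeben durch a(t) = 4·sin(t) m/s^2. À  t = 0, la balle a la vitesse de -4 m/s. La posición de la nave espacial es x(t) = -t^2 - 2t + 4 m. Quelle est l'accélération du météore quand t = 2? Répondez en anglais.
Starting from velocity v(t) = -12·t^5 + 10·t^4 + 20·t^3 - 9·t^2 + 2·t - 4, we take 1 derivative. Taking d/dt of v(t), we find a(t) = -60·t^4 + 40·t^3 + 60·t^2 - 18·t + 2. From the given acceleration equation a(t) = -60·t^4 + 40·t^3 + 60·t^2 - 18·t + 2, we substitute t = 2 to get a = -434.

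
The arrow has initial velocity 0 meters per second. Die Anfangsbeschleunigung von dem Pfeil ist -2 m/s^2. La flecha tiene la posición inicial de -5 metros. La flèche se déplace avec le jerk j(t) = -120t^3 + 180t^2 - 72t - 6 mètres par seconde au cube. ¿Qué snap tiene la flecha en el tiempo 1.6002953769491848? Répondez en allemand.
Ausgehend von dem Ruck j(t) = -120·t^3 + 180·t^2 - 72·t - 6, nehmen wir 1 Ableitung. Durch Ableiten von dem Ruck erhalten wir den Snap: s(t) = -360·t^2 + 360·t - 72. Mit s(t) = -360·t^2 + 360·t - 72 und Einsetzen von t = 1.6002953769491848, finden wir s = -417.833969952870.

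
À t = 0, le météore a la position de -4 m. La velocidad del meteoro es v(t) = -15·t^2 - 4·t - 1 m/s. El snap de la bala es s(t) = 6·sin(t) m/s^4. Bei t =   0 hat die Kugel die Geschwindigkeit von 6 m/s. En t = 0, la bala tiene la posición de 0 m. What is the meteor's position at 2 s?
Starting from velocity v(t) = -15·t^2 - 4·t - 1, we take 1 integral. Taking ∫v(t)dt and applying x(0) = -4, we find x(t) = -5·t^3 - 2·t^2 - t - 4. Using x(t) = -5·t^3 - 2·t^2 - t - 4 and substituting t = 2, we find x = -54.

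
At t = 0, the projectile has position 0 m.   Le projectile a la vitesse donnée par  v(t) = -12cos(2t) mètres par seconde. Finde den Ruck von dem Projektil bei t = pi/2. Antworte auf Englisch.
We must differentiate our velocity equation v(t) = -12·cos(2·t) 2 times. The derivative of velocity gives acceleration: a(t) = 24·sin(2·t). The derivative of acceleration gives jerk: j(t) = 48·cos(2·t). From the given jerk equation j(t) = 48·cos(2·t), we substitute t = pi/2 to get j = -48.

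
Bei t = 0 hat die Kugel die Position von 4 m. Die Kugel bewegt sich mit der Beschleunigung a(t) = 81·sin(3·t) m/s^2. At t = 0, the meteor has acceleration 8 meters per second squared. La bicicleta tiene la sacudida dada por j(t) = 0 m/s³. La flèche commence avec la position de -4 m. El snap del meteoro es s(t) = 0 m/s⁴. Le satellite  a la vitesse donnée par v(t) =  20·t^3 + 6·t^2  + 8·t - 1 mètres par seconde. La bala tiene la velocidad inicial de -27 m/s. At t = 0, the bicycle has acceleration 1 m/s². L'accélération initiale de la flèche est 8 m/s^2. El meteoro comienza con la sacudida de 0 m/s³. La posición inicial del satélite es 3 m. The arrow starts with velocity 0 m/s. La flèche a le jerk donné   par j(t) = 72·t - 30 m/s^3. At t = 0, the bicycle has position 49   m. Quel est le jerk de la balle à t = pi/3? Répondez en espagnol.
Debemos derivar nuestra ecuación de la aceleración a(t) = 81·sin(3·t) 1 vez. La derivada de la aceleración da la sacudida: j(t) = 243·cos(3·t). Usando j(t) = 243·cos(3·t) y sustituyendo t = pi/3, encontramos j = -243.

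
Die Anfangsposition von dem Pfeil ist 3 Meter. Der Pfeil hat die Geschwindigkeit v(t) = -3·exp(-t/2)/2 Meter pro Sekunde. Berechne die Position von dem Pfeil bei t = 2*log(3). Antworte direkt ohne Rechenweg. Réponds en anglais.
The answer is 1.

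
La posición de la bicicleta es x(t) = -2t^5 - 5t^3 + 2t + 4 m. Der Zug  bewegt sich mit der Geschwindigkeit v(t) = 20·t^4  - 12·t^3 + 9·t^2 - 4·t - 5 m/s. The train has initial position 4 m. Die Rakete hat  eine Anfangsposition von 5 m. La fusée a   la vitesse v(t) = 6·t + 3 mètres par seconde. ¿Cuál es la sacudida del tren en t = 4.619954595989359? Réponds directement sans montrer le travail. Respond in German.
Bei t = 4.619954595989359, j = 4807.91858164953.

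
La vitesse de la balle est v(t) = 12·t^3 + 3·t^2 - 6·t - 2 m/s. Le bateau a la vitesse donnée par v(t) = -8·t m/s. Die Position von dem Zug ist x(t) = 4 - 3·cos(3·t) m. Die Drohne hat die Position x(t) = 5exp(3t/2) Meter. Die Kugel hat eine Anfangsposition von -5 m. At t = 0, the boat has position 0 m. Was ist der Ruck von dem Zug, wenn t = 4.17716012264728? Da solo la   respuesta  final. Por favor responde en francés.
À t = 4.17716012264728, j = 2.82553661029540.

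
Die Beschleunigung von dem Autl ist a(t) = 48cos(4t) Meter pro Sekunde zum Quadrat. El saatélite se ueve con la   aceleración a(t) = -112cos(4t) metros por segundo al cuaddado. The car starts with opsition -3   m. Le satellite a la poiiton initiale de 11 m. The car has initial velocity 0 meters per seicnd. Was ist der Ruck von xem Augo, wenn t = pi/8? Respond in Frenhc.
Pour résoudre ceci, nous devons prendre 1 dérivée de notre équation de l'accélération a(t) = 48·cos(4·t). La dérivée de l'accélération donne le jerk: j(t) = -192·sin(4·t). Nous avons le jerk j(t) = -192·sin(4·t). En substituant t = pi/8: j(pi/8) = -192.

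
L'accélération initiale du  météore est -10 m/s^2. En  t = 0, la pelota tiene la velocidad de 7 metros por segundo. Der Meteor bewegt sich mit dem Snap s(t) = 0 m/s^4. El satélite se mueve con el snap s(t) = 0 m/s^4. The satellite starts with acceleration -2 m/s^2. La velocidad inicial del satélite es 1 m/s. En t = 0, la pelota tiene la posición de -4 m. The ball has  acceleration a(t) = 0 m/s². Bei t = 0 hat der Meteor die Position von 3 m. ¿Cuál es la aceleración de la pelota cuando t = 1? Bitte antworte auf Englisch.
From the given acceleration equation a(t) = 0, we substitute t = 1 to get a = 0.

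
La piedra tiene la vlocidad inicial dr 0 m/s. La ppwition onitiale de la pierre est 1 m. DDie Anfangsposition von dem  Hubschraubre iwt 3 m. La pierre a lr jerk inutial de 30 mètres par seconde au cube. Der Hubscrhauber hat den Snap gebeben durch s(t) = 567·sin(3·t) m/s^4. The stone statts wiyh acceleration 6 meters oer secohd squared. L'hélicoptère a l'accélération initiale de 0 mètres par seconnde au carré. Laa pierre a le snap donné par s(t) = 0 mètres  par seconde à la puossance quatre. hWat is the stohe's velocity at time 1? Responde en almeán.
Ausgehend von dem Snap s(t) = 0, nehmen wir 3 Integrale. Mit ∫s(t)dt und Anwendung von j(0) = 30, finden wir j(t) = 30. Das Integral von dem Ruck ist die Beschleunigung. Mit a(0) = 6 erhalten wir a(t) = 30·t + 6. Durch Integration von der Beschleunigung und Verwendung der Anfangsbedingung v(0) = 0, erhalten wir v(t) = 3·t·(5·t + 2). Wir haben die Geschwindigkeit v(t) = 3·t·(5·t + 2). Durch Einsetzen von t = 1: v(1) = 21.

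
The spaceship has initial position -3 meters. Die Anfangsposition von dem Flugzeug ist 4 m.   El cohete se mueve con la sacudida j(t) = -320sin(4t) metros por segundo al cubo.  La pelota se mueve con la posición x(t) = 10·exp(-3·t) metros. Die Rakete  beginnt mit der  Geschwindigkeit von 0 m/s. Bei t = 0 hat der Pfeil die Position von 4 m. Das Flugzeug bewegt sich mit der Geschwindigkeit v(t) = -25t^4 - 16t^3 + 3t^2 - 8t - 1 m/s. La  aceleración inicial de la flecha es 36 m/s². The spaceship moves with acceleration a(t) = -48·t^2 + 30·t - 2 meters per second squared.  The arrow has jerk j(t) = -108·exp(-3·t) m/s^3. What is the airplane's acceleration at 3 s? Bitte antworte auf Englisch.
We must differentiate our velocity equation v(t) = -25·t^4 - 16·t^3 + 3·t^2 - 8·t - 1 1 time. Differentiating velocity, we get acceleration: a(t) = -100·t^3 - 48·t^2 + 6·t - 8. Using a(t) = -100·t^3 - 48·t^2 + 6·t - 8 and substituting t = 3, we find a = -3122.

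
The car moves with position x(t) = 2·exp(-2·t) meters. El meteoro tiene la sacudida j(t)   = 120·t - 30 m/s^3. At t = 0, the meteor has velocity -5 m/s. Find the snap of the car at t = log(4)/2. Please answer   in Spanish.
Para resolver esto, necesitamos tomar 4 derivadas de nuestra ecuación de la posición x(t) = 2·exp(-2·t). Tomando d/dt de x(t), encontramos v(t) = -4·exp(-2·t). Derivando la velocidad, obtenemos la aceleración: a(t) = 8·exp(-2·t). La derivada de la aceleración da la sacudida: j(t) = -16·exp(-2·t). Derivando la sacudida, obtenemos el snap: s(t) = 32·exp(-2·t). Tenemos el snap s(t) = 32·exp(-2·t). Sustituyendo t = log(4)/2: s(log(4)/2) = 8.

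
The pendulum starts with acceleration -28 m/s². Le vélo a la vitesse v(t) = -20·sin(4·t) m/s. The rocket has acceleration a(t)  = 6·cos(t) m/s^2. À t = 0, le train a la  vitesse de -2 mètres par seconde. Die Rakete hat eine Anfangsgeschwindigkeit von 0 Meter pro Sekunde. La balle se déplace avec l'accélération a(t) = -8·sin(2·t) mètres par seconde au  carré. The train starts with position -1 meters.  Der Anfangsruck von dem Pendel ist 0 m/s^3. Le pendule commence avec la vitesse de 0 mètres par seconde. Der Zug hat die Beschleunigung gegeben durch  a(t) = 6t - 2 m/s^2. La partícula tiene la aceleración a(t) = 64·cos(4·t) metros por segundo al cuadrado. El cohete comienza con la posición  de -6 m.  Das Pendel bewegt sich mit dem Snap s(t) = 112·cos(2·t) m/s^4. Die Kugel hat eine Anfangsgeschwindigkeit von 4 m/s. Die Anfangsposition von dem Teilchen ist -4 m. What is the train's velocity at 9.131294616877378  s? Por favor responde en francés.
En partant de l'accélération a(t) = 6·t - 2, nous prenons 1 primitive. L'intégrale de l'accélération, avec v(0) = -2, donne la vitesse: v(t) = 3·t^2 - 2·t - 2. De l'équation de la vitesse v(t) = 3·t^2 - 2·t - 2, nous substituons t = 9.131294616877378 pour obtenir v = 229.879034906887.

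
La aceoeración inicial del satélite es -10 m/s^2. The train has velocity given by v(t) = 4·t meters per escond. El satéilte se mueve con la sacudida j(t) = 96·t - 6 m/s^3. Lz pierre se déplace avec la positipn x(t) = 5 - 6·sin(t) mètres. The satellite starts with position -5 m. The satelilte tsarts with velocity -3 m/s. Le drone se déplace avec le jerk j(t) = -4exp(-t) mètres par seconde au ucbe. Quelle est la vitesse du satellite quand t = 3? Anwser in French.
Pour résoudre ceci, nous devons prendre 2 primitives de notre équation du jerk j(t) = 96·t - 6. La primitive du jerk, avec a(0) = -10, donne l'accélération: a(t) = 48·t^2 - 6·t - 10. L'intégrale de l'accélération, avec v(0) = -3, donne la vitesse: v(t) = 16·t^3 - 3·t^2 - 10·t - 3. En utilisant v(t) = 16·t^3 - 3·t^2 - 10·t - 3 et en substituant t = 3, nous trouvons v = 372.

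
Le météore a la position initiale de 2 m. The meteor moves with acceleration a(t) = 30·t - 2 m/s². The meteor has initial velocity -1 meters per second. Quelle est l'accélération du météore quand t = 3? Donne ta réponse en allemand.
Aus der Gleichung für die Beschleunigung a(t) = 30·t - 2, setzen wir t = 3 ein und erhalten a = 88.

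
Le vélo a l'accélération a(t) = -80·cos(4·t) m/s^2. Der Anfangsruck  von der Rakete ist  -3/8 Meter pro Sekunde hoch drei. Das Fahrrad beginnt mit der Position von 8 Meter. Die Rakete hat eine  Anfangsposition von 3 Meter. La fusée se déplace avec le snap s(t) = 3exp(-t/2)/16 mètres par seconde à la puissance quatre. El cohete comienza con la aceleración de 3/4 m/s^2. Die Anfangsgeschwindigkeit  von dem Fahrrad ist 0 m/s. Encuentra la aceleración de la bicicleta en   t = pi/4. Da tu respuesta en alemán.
Aus der Gleichung für die Beschleunigung a(t) = -80·cos(4·t), setzen wir t = pi/4 ein und erhalten a = 80.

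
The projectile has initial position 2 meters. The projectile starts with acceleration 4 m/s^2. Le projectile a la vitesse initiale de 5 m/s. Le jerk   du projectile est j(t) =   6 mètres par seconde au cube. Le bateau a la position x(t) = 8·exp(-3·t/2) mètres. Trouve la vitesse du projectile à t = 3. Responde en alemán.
Wir müssen unsere Gleichung für den Ruck j(t) = 6 2-mal integrieren. Das Integral von dem Ruck ist die Beschleunigung. Mit a(0) = 4 erhalten wir a(t) = 6·t + 4. Mit ∫a(t)dt und Anwendung von v(0) = 5, finden wir v(t) = 3·t^2 + 4·t + 5. Wir haben die Geschwindigkeit v(t) = 3·t^2 + 4·t + 5. Durch Einsetzen von t = 3: v(3) = 44.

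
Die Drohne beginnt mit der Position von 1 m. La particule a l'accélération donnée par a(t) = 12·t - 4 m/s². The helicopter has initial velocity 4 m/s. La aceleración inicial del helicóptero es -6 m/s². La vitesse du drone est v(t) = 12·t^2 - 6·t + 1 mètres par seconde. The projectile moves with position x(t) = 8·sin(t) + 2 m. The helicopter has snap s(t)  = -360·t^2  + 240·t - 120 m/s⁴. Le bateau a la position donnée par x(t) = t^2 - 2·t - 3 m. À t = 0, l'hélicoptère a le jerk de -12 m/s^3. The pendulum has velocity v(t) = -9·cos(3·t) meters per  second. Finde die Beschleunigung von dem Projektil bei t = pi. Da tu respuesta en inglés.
We must differentiate our position equation x(t) = 8·sin(t) + 2 2 times. Differentiating position, we get velocity: v(t) = 8·cos(t). The derivative of velocity gives acceleration: a(t) = -8·sin(t). We have acceleration a(t) = -8·sin(t). Substituting t = pi: a(pi) = 0.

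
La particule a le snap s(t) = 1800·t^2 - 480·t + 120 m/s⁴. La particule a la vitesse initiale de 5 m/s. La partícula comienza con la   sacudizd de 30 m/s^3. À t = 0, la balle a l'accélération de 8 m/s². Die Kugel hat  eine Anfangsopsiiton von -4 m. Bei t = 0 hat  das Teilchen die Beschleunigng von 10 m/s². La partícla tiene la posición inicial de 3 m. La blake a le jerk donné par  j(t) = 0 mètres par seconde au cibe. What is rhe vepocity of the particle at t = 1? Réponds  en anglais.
Starting from snap s(t) = 1800·t^2 - 480·t + 120, we take 3 antiderivatives. Integrating snap and using the initial condition j(0) = 30, we get j(t) = 600·t^3 - 240·t^2 + 120·t + 30. Finding the integral of j(t) and using a(0) = 10: a(t) = 150·t^4 - 80·t^3 + 60·t^2 + 30·t + 10. The antiderivative of acceleration, with v(0) = 5, gives velocity: v(t) = 30·t^5 - 20·t^4 + 20·t^3 + 15·t^2 + 10·t + 5. Using v(t) = 30·t^5 - 20·t^4 + 20·t^3 + 15·t^2 + 10·t + 5 and substituting t = 1, we find v = 60.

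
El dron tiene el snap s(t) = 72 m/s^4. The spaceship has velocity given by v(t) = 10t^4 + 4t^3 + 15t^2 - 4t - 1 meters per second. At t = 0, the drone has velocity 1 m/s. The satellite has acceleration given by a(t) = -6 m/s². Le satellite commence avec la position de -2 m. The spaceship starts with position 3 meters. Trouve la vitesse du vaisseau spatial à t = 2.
Nous avons la vitesse v(t) = 10·t^4 + 4·t^3 + 15·t^2 - 4·t - 1. En substituant t = 2: v(2) = 243.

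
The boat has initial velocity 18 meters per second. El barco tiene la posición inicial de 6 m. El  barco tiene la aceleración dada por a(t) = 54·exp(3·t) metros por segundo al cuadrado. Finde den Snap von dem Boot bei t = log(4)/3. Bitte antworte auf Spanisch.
Partiendo de la aceleración a(t) = 54·exp(3·t), tomamos 2 derivadas. Derivando la aceleración, obtenemos la sacudida: j(t) = 162·exp(3·t). Derivando la sacudida, obtenemos el snap: s(t) = 486·exp(3·t). Tenemos el snap s(t) = 486·exp(3·t). Sustituyendo t = log(4)/3: s(log(4)/3) = 1944.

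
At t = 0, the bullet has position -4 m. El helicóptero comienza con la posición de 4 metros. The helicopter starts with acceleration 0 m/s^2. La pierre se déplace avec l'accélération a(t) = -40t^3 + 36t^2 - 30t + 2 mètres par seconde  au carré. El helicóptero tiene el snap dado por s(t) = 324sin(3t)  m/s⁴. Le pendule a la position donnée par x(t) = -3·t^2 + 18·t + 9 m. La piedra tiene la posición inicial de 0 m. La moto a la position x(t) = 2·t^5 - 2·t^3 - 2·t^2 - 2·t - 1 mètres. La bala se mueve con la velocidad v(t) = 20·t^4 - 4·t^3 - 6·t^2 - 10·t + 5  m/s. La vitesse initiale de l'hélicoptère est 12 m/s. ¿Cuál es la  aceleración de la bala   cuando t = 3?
Debemos derivar nuestra ecuación de la velocidad v(t) = 20·t^4 - 4·t^3 - 6·t^2 - 10·t + 5 1 vez. La derivada de la velocidad da la aceleración: a(t) = 80·t^3 - 12·t^2 - 12·t - 10. Tenemos la aceleración a(t) = 80·t^3 - 12·t^2 - 12·t - 10. Sustituyendo t = 3: a(3) = 2006.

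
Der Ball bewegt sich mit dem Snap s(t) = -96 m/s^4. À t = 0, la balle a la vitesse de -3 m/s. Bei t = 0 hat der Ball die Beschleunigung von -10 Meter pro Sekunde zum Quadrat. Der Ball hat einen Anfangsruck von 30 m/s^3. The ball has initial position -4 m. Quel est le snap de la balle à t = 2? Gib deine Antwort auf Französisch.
De l'équation du snap s(t) = -96, nous substituons t = 2 pour obtenir s = -96.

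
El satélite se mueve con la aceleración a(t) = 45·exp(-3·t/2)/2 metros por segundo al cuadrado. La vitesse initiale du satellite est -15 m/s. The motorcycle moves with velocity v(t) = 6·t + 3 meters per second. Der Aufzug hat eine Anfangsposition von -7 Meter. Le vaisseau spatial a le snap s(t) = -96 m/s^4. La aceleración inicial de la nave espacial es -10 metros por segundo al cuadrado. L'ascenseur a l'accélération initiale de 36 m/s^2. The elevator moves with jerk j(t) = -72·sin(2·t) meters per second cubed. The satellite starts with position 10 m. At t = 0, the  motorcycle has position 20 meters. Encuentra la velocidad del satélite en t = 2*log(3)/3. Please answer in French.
En partant de l'accélération a(t) = 45·exp(-3·t/2)/2, nous prenons 1 intégrale. La primitive de l'accélération, avec v(0) = -15, donne la vitesse: v(t) = -15·exp(-3·t/2). Nous avons la vitesse v(t) = -15·exp(-3·t/2). En substituant t = 2*log(3)/3: v(2*log(3)/3) = -5.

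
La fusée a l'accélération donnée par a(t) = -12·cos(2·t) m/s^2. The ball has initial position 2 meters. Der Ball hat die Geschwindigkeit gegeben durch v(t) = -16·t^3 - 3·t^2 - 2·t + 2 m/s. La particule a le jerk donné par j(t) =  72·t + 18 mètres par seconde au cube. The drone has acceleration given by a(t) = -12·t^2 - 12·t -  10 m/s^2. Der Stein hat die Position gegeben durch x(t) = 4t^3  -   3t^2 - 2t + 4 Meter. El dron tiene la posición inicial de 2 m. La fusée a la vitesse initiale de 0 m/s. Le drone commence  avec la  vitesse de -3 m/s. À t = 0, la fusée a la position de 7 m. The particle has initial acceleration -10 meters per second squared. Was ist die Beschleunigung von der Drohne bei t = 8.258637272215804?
Mit a(t) = -12·t^2 - 12·t - 10 und Einsetzen von t = 8.258637272215804, finden wir a = -927.564722394975.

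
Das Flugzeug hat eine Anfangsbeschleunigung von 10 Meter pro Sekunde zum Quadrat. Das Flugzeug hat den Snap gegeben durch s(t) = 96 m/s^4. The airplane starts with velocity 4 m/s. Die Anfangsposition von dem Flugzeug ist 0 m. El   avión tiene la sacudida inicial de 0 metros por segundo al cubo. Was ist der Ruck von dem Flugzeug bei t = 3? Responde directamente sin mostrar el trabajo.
Die Antwort ist 288.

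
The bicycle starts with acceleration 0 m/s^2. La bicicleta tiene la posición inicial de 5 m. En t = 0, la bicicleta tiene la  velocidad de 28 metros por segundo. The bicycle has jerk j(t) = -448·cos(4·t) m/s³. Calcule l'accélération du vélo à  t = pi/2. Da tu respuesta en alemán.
Wir müssen die Stammfunktion unserer Gleichung für den Ruck j(t) = -448·cos(4·t) 1-mal finden. Mit ∫j(t)dt und Anwendung von a(0) = 0, finden wir a(t) = -112·sin(4·t). Mit a(t) = -112·sin(4·t) und Einsetzen von t = pi/2, finden wir a = 0.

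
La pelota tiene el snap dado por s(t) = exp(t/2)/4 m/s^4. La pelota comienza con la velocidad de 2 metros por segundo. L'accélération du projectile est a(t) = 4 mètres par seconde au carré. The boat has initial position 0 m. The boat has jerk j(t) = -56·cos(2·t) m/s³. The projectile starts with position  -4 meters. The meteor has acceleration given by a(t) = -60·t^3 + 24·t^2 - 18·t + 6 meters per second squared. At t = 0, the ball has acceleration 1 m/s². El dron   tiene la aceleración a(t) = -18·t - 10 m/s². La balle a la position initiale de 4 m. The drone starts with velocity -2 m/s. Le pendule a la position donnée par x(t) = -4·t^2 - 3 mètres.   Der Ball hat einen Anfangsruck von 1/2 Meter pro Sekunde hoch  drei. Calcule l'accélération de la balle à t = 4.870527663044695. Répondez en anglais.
Starting from snap s(t) = exp(t/2)/4, we take 2 antiderivatives. Integrating snap and using the initial condition j(0) = 1/2, we get j(t) = exp(t/2)/2. Finding the antiderivative of j(t) and using a(0) = 1: a(t) = exp(t/2). From the given acceleration equation a(t) = exp(t/2), we substitute t = 4.870527663044695 to get a = 11.4188309635427.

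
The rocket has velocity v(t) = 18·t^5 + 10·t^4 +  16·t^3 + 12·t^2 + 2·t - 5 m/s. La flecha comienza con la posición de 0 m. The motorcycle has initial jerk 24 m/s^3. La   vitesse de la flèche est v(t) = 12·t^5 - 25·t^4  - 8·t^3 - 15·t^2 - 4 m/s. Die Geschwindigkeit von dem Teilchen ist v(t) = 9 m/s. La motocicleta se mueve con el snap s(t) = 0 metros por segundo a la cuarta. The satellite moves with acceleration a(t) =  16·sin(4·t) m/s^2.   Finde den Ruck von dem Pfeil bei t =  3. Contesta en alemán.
Ausgehend von der Geschwindigkeit v(t) = 12·t^5 - 25·t^4 - 8·t^3 - 15·t^2 - 4, nehmen wir 2 Ableitungen. Die Ableitung von der Geschwindigkeit ergibt die Beschleunigung: a(t) = 60·t^4 - 100·t^3 - 24·t^2 - 30·t. Die Ableitung von der Beschleunigung ergibt den Ruck: j(t) = 240·t^3 - 300·t^2 - 48·t - 30. Mit j(t) = 240·t^3 - 300·t^2 - 48·t - 30 und Einsetzen von t = 3, finden wir j = 3606.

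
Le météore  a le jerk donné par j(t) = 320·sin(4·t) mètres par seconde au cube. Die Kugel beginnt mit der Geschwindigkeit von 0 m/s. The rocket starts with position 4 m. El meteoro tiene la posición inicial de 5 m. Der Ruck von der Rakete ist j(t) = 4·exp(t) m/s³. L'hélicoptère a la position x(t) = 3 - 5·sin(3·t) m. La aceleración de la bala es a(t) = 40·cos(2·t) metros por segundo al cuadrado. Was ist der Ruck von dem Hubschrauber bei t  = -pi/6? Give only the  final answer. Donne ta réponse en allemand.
Bei t = -pi/6, j = 0.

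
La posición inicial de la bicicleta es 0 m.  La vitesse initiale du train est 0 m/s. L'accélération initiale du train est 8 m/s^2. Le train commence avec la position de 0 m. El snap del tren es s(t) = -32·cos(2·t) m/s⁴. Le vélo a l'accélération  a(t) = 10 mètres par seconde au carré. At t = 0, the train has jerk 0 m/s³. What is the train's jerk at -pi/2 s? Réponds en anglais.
We must find the antiderivative of our snap equation s(t) = -32·cos(2·t) 1 time. Taking ∫s(t)dt and applying j(0) = 0, we find j(t) = -16·sin(2·t). Using j(t) = -16·sin(2·t) and substituting t = -pi/2, we find j = 0.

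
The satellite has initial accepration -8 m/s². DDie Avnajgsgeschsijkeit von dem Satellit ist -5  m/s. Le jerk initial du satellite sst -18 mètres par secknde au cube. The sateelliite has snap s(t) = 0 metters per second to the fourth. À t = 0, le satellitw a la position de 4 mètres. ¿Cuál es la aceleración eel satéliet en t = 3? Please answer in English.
Starting from snap s(t) = 0, we take 2 antiderivatives. The antiderivative of snap is jerk. Using j(0) = -18, we get j(t) = -18. Taking ∫j(t)dt and applying a(0) = -8, we find a(t) = -18·t - 8. From the given acceleration equation a(t) = -18·t - 8, we substitute t = 3 to get a = -62.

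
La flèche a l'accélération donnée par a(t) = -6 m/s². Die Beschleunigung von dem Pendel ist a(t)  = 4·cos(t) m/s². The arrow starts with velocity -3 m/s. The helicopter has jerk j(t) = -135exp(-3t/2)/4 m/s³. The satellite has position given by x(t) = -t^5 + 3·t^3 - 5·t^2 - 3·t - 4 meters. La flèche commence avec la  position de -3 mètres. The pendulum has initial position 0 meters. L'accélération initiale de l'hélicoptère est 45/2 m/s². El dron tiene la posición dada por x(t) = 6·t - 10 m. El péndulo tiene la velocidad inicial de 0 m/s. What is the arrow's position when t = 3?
We need to integrate our acceleration equation a(t) = -6 2 times. Finding the antiderivative of a(t) and using v(0) = -3: v(t) = -6·t - 3. Integrating velocity and using the initial condition x(0) = -3, we get x(t) = -3·t^2 - 3·t - 3. Using x(t) = -3·t^2 - 3·t - 3 and substituting t = 3, we find x = -39.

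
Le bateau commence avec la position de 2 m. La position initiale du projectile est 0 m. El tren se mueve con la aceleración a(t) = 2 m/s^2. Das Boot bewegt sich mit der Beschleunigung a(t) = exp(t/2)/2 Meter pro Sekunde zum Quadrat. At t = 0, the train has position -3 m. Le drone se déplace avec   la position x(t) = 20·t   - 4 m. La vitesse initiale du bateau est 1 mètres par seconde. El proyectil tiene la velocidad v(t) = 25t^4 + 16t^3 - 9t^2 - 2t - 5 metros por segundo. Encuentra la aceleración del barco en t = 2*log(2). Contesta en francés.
De l'équation de l'accélération a(t) = exp(t/2)/2, nous substituons t = 2*log(2) pour obtenir a = 1.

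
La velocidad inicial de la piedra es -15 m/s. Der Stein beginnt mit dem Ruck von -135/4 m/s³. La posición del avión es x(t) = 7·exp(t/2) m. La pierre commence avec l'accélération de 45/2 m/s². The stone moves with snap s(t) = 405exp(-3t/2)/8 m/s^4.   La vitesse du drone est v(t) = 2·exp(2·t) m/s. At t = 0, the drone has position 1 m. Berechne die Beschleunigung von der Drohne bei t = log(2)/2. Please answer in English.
Starting from velocity v(t) = 2·exp(2·t), we take 1 derivative. The derivative of velocity gives acceleration: a(t) = 4·exp(2·t). Using a(t) = 4·exp(2·t) and substituting t = log(2)/2, we find a = 8.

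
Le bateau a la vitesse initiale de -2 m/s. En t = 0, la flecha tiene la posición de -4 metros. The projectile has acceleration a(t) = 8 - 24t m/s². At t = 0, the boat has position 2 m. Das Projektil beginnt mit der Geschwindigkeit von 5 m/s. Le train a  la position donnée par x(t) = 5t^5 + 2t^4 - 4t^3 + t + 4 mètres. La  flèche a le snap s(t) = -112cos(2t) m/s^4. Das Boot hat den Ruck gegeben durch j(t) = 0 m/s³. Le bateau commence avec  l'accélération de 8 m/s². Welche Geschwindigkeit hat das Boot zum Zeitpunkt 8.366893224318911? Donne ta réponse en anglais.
We need to integrate our jerk equation j(t) = 0 2 times. Finding the integral of j(t) and using a(0) = 8: a(t) = 8. Integrating acceleration and using the initial condition v(0) = -2, we get v(t) = 8·t - 2. We have velocity v(t) = 8·t - 2. Substituting t = 8.366893224318911: v(8.366893224318911) = 64.9351457945513.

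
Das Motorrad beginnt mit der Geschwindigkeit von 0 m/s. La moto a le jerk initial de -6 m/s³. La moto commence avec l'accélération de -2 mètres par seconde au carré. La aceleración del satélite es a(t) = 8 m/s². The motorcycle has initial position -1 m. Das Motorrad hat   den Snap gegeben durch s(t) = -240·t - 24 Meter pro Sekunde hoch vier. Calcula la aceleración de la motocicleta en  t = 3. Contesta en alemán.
Ausgehend von dem Snap s(t) = -240·t - 24, nehmen wir 2 Stammfunktionen. Die Stammfunktion von dem Snap ist der Ruck. Mit j(0) = -6 erhalten wir j(t) = -120·t^2 - 24·t - 6. Die Stammfunktion von dem Ruck, mit a(0) = -2, ergibt die Beschleunigung: a(t) = -40·t^3 - 12·t^2 - 6·t - 2. Wir haben die Beschleunigung a(t) = -40·t^3 - 12·t^2 - 6·t - 2. Durch Einsetzen von t = 3: a(3) = -1208.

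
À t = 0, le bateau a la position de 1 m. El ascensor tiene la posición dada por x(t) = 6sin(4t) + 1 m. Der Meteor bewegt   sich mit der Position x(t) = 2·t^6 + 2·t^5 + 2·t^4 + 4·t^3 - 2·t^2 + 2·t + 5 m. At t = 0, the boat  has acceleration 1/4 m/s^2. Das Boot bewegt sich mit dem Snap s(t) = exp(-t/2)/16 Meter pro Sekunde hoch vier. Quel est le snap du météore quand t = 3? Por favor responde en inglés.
We must differentiate our position equation x(t) = 2·t^6 + 2·t^5 + 2·t^4 + 4·t^3 - 2·t^2 + 2·t + 5 4 times. The derivative of position gives velocity: v(t) = 12·t^5 + 10·t^4 + 8·t^3 + 12·t^2 - 4·t + 2. Taking d/dt of v(t), we find a(t) = 60·t^4 + 40·t^3 + 24·t^2 + 24·t - 4. Taking d/dt of a(t), we find j(t) = 240·t^3 + 120·t^2 + 48·t + 24. The derivative of jerk gives snap: s(t) = 720·t^2 + 240·t + 48. Using s(t) = 720·t^2 + 240·t + 48 and substituting t = 3, we find s = 7248.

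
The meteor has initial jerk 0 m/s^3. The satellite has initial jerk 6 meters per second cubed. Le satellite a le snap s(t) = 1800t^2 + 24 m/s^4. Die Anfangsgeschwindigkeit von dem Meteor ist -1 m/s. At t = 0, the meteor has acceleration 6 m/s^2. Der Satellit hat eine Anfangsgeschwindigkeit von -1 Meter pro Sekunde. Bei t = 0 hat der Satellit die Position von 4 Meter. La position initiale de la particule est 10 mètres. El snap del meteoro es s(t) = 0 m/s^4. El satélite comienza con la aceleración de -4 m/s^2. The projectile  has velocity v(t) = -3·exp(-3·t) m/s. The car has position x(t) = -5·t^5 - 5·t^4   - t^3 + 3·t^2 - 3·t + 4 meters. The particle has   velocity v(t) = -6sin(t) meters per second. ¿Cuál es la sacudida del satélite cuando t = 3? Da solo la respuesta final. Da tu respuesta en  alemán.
Bei t = 3, j = 16278.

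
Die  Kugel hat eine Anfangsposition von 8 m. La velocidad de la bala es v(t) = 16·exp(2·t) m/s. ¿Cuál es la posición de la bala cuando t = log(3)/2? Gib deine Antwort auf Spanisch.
Debemos encontrar la integral de nuestra ecuación de la velocidad v(t) = 16·exp(2·t) 1 vez. Tomando ∫v(t)dt y aplicando x(0) = 8, encontramos x(t) = 8·exp(2·t). Tenemos la posición x(t) = 8·exp(2·t). Sustituyendo t = log(3)/2: x(log(3)/2) = 24.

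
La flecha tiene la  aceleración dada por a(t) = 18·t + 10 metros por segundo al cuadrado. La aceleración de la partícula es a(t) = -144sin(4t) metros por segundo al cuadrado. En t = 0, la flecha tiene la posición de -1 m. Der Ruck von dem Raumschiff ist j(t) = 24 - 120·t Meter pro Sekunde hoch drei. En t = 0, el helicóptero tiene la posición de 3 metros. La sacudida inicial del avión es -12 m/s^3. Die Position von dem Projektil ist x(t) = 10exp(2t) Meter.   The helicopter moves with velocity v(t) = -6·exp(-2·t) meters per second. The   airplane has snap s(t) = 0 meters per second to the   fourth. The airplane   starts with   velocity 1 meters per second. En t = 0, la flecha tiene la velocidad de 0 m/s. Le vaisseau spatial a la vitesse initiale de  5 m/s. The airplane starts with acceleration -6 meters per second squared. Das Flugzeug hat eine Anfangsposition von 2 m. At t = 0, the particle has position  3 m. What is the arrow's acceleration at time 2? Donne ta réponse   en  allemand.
Mit a(t) = 18·t + 10 und Einsetzen von t = 2, finden wir a = 46.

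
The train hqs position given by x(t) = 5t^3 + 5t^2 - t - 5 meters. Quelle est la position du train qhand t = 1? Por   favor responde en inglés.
From the given position equation x(t) = 5·t^3 + 5·t^2 - t - 5, we substitute t = 1 to get x = 4.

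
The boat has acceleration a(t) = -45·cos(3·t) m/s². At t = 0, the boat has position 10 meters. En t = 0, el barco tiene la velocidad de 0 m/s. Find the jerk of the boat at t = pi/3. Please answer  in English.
We must differentiate our acceleration equation a(t) = -45·cos(3·t) 1 time. Differentiating acceleration, we get jerk: j(t) = 135·sin(3·t). From the given jerk equation j(t) = 135·sin(3·t), we substitute t = pi/3 to get j = 0.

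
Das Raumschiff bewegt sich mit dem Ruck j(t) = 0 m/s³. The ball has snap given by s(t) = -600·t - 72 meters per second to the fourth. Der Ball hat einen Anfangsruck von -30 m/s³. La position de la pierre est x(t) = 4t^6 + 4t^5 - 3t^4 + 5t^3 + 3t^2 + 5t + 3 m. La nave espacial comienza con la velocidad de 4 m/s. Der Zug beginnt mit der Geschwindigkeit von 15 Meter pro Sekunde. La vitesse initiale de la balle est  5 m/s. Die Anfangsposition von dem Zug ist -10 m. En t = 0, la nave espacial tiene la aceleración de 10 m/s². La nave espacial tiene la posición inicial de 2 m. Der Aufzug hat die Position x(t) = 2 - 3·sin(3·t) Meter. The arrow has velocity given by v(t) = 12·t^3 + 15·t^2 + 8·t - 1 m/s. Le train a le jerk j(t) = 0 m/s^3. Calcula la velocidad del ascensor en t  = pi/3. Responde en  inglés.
Starting from position x(t) = 2 - 3·sin(3·t), we take 1 derivative. Taking d/dt of x(t), we find v(t) = -9·cos(3·t). From the given velocity equation v(t) = -9·cos(3·t), we substitute t = pi/3 to get v = 9.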